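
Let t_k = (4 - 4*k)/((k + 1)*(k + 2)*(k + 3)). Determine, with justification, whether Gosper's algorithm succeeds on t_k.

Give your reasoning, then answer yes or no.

The ratio is k*(k + 1)/((k - 1)*(k + 4)).
Normal form (A,B,C) = (k + 1, k + 4, k - 1).
Solve (k + 1)·f(k+1) − (k + 3)·f(k) = k - 1.
From deg A=1, deg B=1, deg C=1: d=2.
Match coefficients ⇒ f(k) = -k.
R(k) = B(k−1)·f(k)/C(k) = -k*(k + 3)/(k - 1); s_k = R·t_k = 4*k/((k + 1)*(k + 2)).
Check: Δs_k = 4*(1 - k)/(k**3 + 6*k**2 + 11*k + 6). ✓

Yes. s_k = 4*k/((k + 1)*(k + 2)).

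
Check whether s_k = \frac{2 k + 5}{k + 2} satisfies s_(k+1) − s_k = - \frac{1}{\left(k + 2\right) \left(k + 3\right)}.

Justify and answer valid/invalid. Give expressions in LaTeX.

s_(k+1) = (2*k + 7)/(k + 3)
s_(k+1) − s_k = -1/(k**2 + 5*k + 6)
(s_(k+1) − s_k) − t_k = 0

Valid: the claim telescopes to t_k.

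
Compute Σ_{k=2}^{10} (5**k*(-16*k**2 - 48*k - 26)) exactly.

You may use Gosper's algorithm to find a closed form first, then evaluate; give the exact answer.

t_(k+1)/t_k = 5*(8*k**2 + 40*k + 45)/(8*k**2 + 24*k + 13).
Factor: A=5; B=1; C=k**2 + 3*k + 13/8.
Need (5)·f(k+1) − (1)·f(k) = k**2 + 3*k + 13/8.
d = 2 from the (0,0,2) case.
Solve for f: f(k) = (4*k**2 + 2*k - 1)/16 (degree 2 ≤ 2).
Certificate R = B(k−1)f/C = (4*k**2 + 2*k - 1)/(2*(8*k**2 + 24*k + 13)) gives s_k = 5**k*(-4*k**2 - 2*k + 1).
Δs = 5**k*(-16*k**2 - 48*k - 26), as required.
Evaluate s at k=11 and k=2: -24658203125 and -475; difference -24658202650.

Σ = -24658202650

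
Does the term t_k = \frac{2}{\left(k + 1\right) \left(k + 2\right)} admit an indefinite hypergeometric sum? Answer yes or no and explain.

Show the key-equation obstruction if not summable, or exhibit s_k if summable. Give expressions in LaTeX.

Yes. s_k = \frac{2 k}{k + 1}.

r(k) = (k + 1)/(k + 3) after simplifying.
So A=k + 1 and B=k + 3, with C=1.
Need (k + 1)·f(k+1) − (k + 2)·f(k) = 1.
Degrees (1,1,0) ⇒ d ≤ 1.
Solve for f: f(k) = k (degree 1 ≤ 1).
Then R = B(k−1)f/C = k*(k + 2), so s_k = R(k)·t_k = 2*k/(k + 1).
Verify: 2/(k**2 + 3*k + 2) matches t_k.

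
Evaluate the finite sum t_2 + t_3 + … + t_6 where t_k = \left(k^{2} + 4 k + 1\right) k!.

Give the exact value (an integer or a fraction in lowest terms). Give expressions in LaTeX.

Σ = 50390

Compute t_(k+1)/t_k: get (k + 1)*(4*k + (k + 1)**2 + 5)/(k**2 + 4*k + 1).
Gosper form: A/B · C(k+1)/C(k) with A=k + 1, B=1, C=k**2 + 4*k + 1.
Need (k + 1)·f(k+1) − (1)·f(k) = k**2 + 4*k + 1.
d = 1 from the (1,0,2) case.
Solving with deg f ≤ 1: f(k) = k + 3.
Certificate R = B(k−1)f/C = (k + 3)/(k**2 + 4*k + 1) gives s_k = (k + 3)*factorial(k).
s_(k+1) − s_k = (k**2 + 4*k + 1)*factorial(k) = t_k.
Sum = s_(7) − s_(2); s_(7) = 50400, s_(2) = 10 ⇒ 50390.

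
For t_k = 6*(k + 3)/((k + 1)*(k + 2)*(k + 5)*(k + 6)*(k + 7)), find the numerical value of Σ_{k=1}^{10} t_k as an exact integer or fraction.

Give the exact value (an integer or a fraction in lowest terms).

Step 1: r(k) = (k + 1)*(k + 4)*(k + 5)/((k + 3)**2*(k + 8)).
Gosper form: A/B · C(k+1)/C(k) with A=k + 1, B=k + 8, C=k**3 + 10*k**2 + 33*k + 36.
Need (k + 1)·f(k+1) − (k + 7)·f(k) = k**3 + 10*k**2 + 33*k + 36.
Degrees (1,1,3) ⇒ d ≤ 6.
Solve for f: f(k) = k*(k + 2)*(k + 3)*(k + 4)*(k**2 + 12*k + 41)/90 (degree 6 ≤ 6).
R(k) = B(k−1)·f(k)/C(k) = k*(k + 2)*(k + 7)*(k**2 + 12*k + 41)/(90*(k + 3)); s_k = R·t_k = k*(k**2 + 12*k + 41)/(15*(k**3 + 12*k**2 + 41*k + 30)).
Verify: 6*(k + 3)/(k**5 + 21*k**4 + 163*k**3 + 567*k**2 + 844*k + 420) matches t_k.
Telescoping: Σ = s_(11) − s_(1) = 539/8160 − (3/70) = 265/11424.

Σ = 265/11424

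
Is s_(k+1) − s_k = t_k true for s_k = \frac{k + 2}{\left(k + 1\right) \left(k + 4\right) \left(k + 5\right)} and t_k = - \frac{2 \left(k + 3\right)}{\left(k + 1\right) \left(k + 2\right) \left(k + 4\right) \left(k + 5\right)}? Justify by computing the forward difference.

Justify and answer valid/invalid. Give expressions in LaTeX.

s_(k+1) = (k + 3)/((k + 2)*(k + 5)*(k + 6))
s_(k+1) − s_k = ((k + 1)*(k + 3)*(k + 4) - (k + 2)**2*(k + 6))/((k + 1)*(k + 2)*(k + 4)*(k + 5)*(k + 6))
(s_(k+1) − s_k) − t_k = 3*(3*k + 8)/(k**5 + 18*k**4 + 121*k**3 + 372*k**2 + 508*k + 240)

Invalid: residual \frac{3 \left(3 k + 8\right)}{k^{5} + 18 k^{4} + 121 k^{3} + 372 k^{2} + 508 k + 240} ≠ 0.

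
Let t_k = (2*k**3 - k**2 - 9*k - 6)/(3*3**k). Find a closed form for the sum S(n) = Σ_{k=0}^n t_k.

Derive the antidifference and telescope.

S(n) = 3**(-n - 1)*(-3**(n + 2) - n**3 - 4*n**2 - 3*n + 3)

The ratio is (2*k**3 + 5*k**2 - 5*k - 14)/(3*(2*k**3 - k**2 - 9*k - 6)).
Take A(k)=1/3, B(k)=1, C(k)=k**3 - k**2/2 - 9*k/2 - 3.
Key eq: (1/3)·f(k+1) = (1)·f(k) + (k**3 - k**2/2 - 9*k/2 - 3).
d = 3 from the (0,0,3) case.
Coefficient equations give f(k) = -3*(k**3 + k**2 - 2*k - 3)/2.
Get s_k = R·t_k = (-k**3 - k**2 + 2*k + 3)/3**k with R(k) = B(k−1)f(k)/C(k) = -3*(k**3 + k**2 - 2*k - 3)/((k + 1)*(2*k**2 - 3*k - 6)).
Δs = (2*k**3 - k**2 - 9*k - 6)/(3*3**k), as required.
Evaluate: s_(n+1) = 3**(-n - 1)*(-n**3 - 4*n**2 - 3*n + 3); subtract s_(0) = 3 ⇒ S(n) = 3**(-n - 1)*(-3**(n + 2) - n**3 - 4*n**2 - 3*n + 3).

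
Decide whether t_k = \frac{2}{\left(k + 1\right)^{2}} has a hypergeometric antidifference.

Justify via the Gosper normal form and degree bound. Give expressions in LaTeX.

Ratio r(k) = (k + 1)**2/(k + 2)**2.
So A=k**2 + 2*k + 1 and B=k**2 + 4*k + 4, with C=1.
Solve (k**2 + 2*k + 1)·f(k+1) − (k**2 + 2*k + 1)·f(k) = 1.
From deg A=2, deg B=2, deg C=0: d=0.
Put f(k) = c0: A·f(k+1) − B(k−1)·f(k) − C = -1; need -1 = 0 — inconsistent ⇒ no f, not summable.

No — t_k has no hypergeometric antidifference.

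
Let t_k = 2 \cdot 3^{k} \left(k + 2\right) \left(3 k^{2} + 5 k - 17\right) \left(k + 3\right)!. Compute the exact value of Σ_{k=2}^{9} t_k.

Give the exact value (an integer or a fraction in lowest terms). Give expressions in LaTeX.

Compute t_(k+1)/t_k: get 3*(k + 3)*(k + 4)*(5*k + 3*(k + 1)**2 - 12)/((k + 2)*(3*k**2 + 5*k - 17)).
So A=3*k + 12 and B=1, with C=k**3 + 11*k**2/3 - 7*k/3 - 34/3.
Set up (3*k + 12)·f(k+1) − (1)·f(k) − (k**3 + 11*k**2/3 - 7*k/3 - 34/3) = 0.
deg f ≤ 2 (via 1,0,3).
Solving with deg f ≤ 2: f(k) = (k**2 - 2*k - 2)/3.
R(k) = B(k−1)·f(k)/C(k) = (k**2 - 2*k - 2)/((k + 2)*(3*k**2 + 5*k - 17)); s_k = R·t_k = 2*3**k*(k**2 - 2*k - 2)*factorial(k + 3).
s_(k+1) − s_k = 2*3**k*(k + 2)*(3*k**2 + 5*k - 17)*factorial(k + 3) = t_k.
Sum = s_(10) − s_(2); s_(10) = 57361098790195200, s_(2) = -4320 ⇒ 57361098790199520.

Σ = 57361098790199520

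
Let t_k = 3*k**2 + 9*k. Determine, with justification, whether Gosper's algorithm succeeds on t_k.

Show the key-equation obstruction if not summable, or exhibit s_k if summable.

Compute t_(k+1)/t_k: get (k**2 + 5*k + 4)/(k*(k + 3)).
Take A(k)=1, B(k)=1, C(k)=k**2 + 3*k.
Need (1)·f(k+1) − (1)·f(k) = k**2 + 3*k.
deg f ≤ 3 (via 0,0,2).
Match coefficients ⇒ f(k) = k*(k - 1)*(k + 4)/3.
Get s_k = R·t_k = k*(k**2 + 3*k - 4) with R(k) = B(k−1)f(k)/C(k) = (k - 1)*(k + 4)/(3*(k + 3)).
s_(k+1) − s_k = 3*k*(k + 3) = t_k.

Yes. s_k = k*(k**2 + 3*k - 4).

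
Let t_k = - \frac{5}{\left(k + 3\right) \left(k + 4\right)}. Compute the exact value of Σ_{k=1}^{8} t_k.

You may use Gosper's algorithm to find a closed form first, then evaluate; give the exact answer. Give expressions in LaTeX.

Σ = -5/6

t_(k+1)/t_k = (k + 3)/(k + 5).
Take A(k)=k + 3, B(k)=k + 5, C(k)=1.
Need (k + 3)·f(k+1) − (k + 4)·f(k) = 1.
Bound: deg f ≤ 1.
Coefficient equations give f(k) = k/3.
Get s_k = R·t_k = -5*k/(3*k + 9) with R(k) = B(k−1)f(k)/C(k) = k*(k + 4)/3.
Δs = -5/(k**2 + 7*k + 12), as required.
Sum = s_(9) − s_(1); s_(9) = -5/4, s_(1) = -5/12 ⇒ -5/6.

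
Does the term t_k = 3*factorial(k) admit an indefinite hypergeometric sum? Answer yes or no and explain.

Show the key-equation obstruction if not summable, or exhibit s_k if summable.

The ratio is k + 1.
Factor: A=k + 1; B=1; C=1.
Set up (k + 1)·f(k+1) − (1)·f(k) − (1) = 0.
Bound: deg f ≤ -1.
deg f ≤ -1 is impossible — no certificate.

No — negative degree bound, so no certificate f.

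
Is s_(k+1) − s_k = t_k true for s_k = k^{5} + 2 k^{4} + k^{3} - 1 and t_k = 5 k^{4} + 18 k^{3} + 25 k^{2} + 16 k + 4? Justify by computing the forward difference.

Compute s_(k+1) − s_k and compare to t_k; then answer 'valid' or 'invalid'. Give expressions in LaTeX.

valid; difference matches t_k

s_(k+1) = (k + 1)**5 + 2*(k + 1)**4 + (k + 1)**3 - 1
s_(k+1) − s_k = 5*k**4 + 18*k**3 + 25*k**2 + 16*k + 4
(s_(k+1) − s_k) − t_k = 0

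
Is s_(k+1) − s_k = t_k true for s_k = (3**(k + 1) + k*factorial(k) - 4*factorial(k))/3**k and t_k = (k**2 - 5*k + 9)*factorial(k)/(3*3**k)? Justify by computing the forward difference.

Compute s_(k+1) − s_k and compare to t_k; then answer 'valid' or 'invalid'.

s_(k+1) = (9*3**k + k**2*factorial(k) - 2*k*factorial(k) - 3*factorial(k))/(3*3**k)
s_(k+1) − s_k = (k**2 - 5*k + 9)*factorial(k)/(3*3**k)
(s_(k+1) − s_k) − t_k = 0

valid; difference matches t_k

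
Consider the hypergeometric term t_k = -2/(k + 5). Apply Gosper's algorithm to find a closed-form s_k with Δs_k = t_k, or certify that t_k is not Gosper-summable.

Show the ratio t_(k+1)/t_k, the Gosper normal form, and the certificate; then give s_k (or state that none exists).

not Gosper-summable; s_k does not exist

t_(k+1)/t_k = (k + 5)/(k + 6).
A = k + 5, B = k + 6, C = 1.
Need (k + 5)·f(k+1) − (k + 5)·f(k) = 1.
Bound: deg f ≤ 0.
Write f(k) = c0. Then LHS − RHS = -1, requiring -1 = 0: contradictory. No certificate.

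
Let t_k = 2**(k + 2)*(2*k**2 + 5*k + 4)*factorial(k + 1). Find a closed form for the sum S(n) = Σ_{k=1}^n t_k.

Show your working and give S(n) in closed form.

S(n) = 8*2**n*n*factorial(n + 2) + 8*2**n*factorial(n + 2) - 16

The ratio is 2*(2*k**3 + 13*k**2 + 29*k + 22)/(2*k**2 + 5*k + 4).
Factor: A=2*k + 4; B=1; C=k**2 + 5*k/2 + 2.
Set up (2*k + 4)·f(k+1) − (1)·f(k) − (k**2 + 5*k/2 + 2) = 0.
Bound: deg f ≤ 1.
Match coefficients ⇒ f(k) = k/2.
Get s_k = R·t_k = 2**(k + 2)*k*factorial(k + 1) with R(k) = B(k−1)f(k)/C(k) = k/(2*k**2 + 5*k + 4).
Check: Δs_k = 2**(k + 2)*(2*k**2 + 5*k + 4)*factorial(k + 1). ✓
Σ_(k=1)^n t_k = s_(n+1) − s_(1) = (2**(n + 3)*(n + 1)*factorial(n + 2)) − (16), i.e. 8*2**n*n*factorial(n + 2) + 8*2**n*factorial(n + 2) - 16.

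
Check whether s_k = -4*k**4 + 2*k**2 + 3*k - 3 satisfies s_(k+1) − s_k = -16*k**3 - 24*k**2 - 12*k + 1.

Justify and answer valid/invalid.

s_(k+1) = 3*k - 4*(k + 1)**4 + 2*(k + 1)**2
s_(k+1) − s_k = -16*k**3 - 24*k**2 - 12*k + 1
(s_(k+1) − s_k) − t_k = 0

valid; difference matches t_k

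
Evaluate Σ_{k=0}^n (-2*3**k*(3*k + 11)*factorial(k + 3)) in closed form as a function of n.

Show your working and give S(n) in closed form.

S(n) = -6*3**n*factorial(n + 4) + 12

Ratio r(k) = 3*(k + 4)*(3*k + 14)/(3*k + 11).
Normal form (A,B,C) = (3*k + 12, 1, k + 11/3).
Set up (3*k + 12)·f(k+1) − (1)·f(k) − (k + 11/3) = 0.
d = 0 from the (1,0,1) case.
Solving with deg f ≤ 0: f(k) = 1/3.
So s_k = (B(k−1)f/C)·t_k = (1/(3*k + 11))·t_k = -2*3**k*factorial(k + 3).
s_(k+1) − s_k = -2*3**k*(3*k + 11)*factorial(k + 3) = t_k.
Telescope: S(n) = s_(n+1) − s_(0) = -6*3**n*factorial(n + 4) − (-12) = -6*3**n*factorial(n + 4) + 12.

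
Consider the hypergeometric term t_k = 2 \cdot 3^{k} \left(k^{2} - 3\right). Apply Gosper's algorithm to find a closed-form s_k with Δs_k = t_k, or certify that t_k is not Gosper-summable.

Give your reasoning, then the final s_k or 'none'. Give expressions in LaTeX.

Compute t_(k+1)/t_k: get 3*((k + 1)**2 - 3)/(k**2 - 3).
So A=3 and B=1, with C=k**2 - 3.
Key eq: (3)·f(k+1) = (1)·f(k) + (k**2 - 3).
Degrees (0,0,2) ⇒ d ≤ 2.
Match coefficients ⇒ f(k) = k*(k - 3)/2.
Then R = B(k−1)f/C = k*(k - 3)/(2*(k**2 - 3)), so s_k = R(k)·t_k = 3**k*k*(k - 3).
s_(k+1) − s_k = 2*3**k*(k**2 - 3) = t_k.

s_k = 3^{k} k \left(k - 3\right)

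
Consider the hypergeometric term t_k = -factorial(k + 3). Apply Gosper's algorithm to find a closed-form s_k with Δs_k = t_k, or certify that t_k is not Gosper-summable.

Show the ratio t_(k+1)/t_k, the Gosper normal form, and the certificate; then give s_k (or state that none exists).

not Gosper-summable; s_k does not exist

Compute t_(k+1)/t_k: get k + 4.
Take A(k)=k + 4, B(k)=1, C(k)=1.
Solve (k + 4)·f(k+1) − (1)·f(k) = 1.
deg f ≤ -1 (via 1,0,0).
d = -1 < 0 ⇒ no nonzero polynomial f; not summable.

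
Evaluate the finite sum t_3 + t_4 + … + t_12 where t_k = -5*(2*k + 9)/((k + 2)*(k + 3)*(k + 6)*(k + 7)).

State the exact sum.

Σ = -16/171

r(k) = (k + 2)*(k + 6)*(2*k + 11)/((k + 4)*(k + 8)*(2*k + 9)) after simplifying.
Factor: A=k + 2; B=k + 8; C=k**3 + 27*k**2/2 + 121*k/2 + 90.
Need (k + 2)·f(k+1) − (k + 7)·f(k) = k**3 + 27*k**2/2 + 121*k/2 + 90.
deg f ≤ 5 (via 1,1,3).
A polynomial solution: f(k) = k*(k + 3)*(k + 4)*(k + 5)*(k + 8)/24.
Then R = B(k−1)f/C = k*(k + 3)*(k + 7)*(k + 8)/(12*(2*k + 9)), so s_k = R(k)·t_k = 5*k*(-k - 8)/(12*(k**2 + 8*k + 12)).
Check: Δs_k = 5*(-2*k - 9)/(k**4 + 18*k**3 + 113*k**2 + 288*k + 252). ✓
Evaluate s at k=13 and k=3: -91/228 and -11/36; difference -16/171.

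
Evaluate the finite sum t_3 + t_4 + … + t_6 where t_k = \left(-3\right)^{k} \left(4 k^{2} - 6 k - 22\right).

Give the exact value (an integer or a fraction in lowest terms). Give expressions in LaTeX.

Σ = 52596

Step 1: r(k) = 3*(-2*k**2 - k + 12)/(2*k**2 - 3*k - 11).
So A=-3 and B=1, with C=k**2 - 3*k/2 - 11/2.
Key eq: (-3)·f(k+1) = (1)·f(k) + (k**2 - 3*k/2 - 11/2).
deg f ≤ 2 (via 0,0,2).
Solving with deg f ≤ 2: f(k) = -(k - 4)*(k + 1)/4.
Certificate R = B(k−1)f/C = -(k - 4)*(k + 1)/(2*(2*k**2 - 3*k - 11)) gives s_k = (-3)**k*(-k**2 + 3*k + 4).
Verify: (-3)**k*(4*k**2 - 6*k - 22) matches t_k.
Evaluate s at k=7 and k=3: 52488 and -108; difference 52596.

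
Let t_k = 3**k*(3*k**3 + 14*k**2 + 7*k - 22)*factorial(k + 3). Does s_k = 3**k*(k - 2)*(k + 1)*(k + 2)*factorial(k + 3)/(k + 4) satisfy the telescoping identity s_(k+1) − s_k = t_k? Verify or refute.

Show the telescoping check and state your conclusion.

Invalid: residual -2*3**k*(3*k**4 + 26*k**3 + 62*k**2 + 7*k - 86)*factorial(k + 3)/((k + 4)*(k + 5)) ≠ 0.

s_(k+1) = 3**(k + 1)*(k - 1)*(k + 2)*(k + 3)*factorial(k + 4)/(k + 5)
s_(k+1) − s_k = 3**k*(k + 2)*(3*k**4 + 29*k**3 + 83*k**2 + 31*k - 134)*factorial(k + 3)/((k + 4)*(k + 5))
(s_(k+1) − s_k) − t_k = -2*3**k*(3*k**4 + 26*k**3 + 62*k**2 + 7*k - 86)*factorial(k + 3)/((k + 4)*(k + 5))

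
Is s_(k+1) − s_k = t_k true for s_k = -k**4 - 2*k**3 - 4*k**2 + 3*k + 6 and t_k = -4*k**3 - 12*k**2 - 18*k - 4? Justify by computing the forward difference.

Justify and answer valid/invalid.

Valid — Δs_k = t_k.

s_(k+1) = -k**4 - 6*k**3 - 16*k**2 - 15*k + 2
s_(k+1) − s_k = -4*k**3 - 12*k**2 - 18*k - 4
(s_(k+1) − s_k) − t_k = 0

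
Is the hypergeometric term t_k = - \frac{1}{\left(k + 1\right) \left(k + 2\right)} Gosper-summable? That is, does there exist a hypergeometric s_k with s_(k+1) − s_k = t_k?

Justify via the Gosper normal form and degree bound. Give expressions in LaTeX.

Yes. s_k = - \frac{k}{k + 1}.

t_(k+1)/t_k = (k + 1)/(k + 3).
Normal form (A,B,C) = (k + 1, k + 3, 1).
f must satisfy (k + 1)·f(k+1) − (k + 2)·f(k) = 1.
From deg A=1, deg B=1, deg C=0: d=1.
Match coefficients ⇒ f(k) = k.
So s_k = (B(k−1)f/C)·t_k = (k*(k + 2))·t_k = -k/(k + 1).
s_(k+1) − s_k = -1/(k**2 + 3*k + 2) = t_k.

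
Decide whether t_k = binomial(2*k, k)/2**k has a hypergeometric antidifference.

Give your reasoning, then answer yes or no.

No — t_k has no hypergeometric antidifference.

Ratio r(k) = (2*k + 1)/(k + 1).
Factor: A=2*k + 1; B=k + 1; C=1.
Need (2*k + 1)·f(k+1) − (k)·f(k) = 1.
d = -1 from the (1,1,0) case.
d = -1 < 0 ⇒ no nonzero polynomial f; not summable.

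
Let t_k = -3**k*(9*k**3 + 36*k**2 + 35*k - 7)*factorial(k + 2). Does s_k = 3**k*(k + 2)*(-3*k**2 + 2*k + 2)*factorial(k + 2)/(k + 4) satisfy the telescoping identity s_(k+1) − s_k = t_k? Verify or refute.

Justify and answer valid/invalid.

s_(k+1) = -3**(k + 1)*(k + 3)*(3*k**2 + 4*k - 1)*factorial(k + 3)/(k + 5)
s_(k+1) − s_k = -3**k*(9*k**5 + 99*k**4 + 395*k**3 + 676*k**2 + 367*k - 88)*factorial(k + 2)/((k + 4)*(k + 5))
(s_(k+1) − s_k) − t_k = 2*3**k*(9*k**4 + 72*k**3 + 176*k**2 + 135*k - 26)*factorial(k + 2)/((k + 4)*(k + 5))

Invalid: residual 2*3**k*(9*k**4 + 72*k**3 + 176*k**2 + 135*k - 26)*factorial(k + 2)/((k + 4)*(k + 5)) ≠ 0.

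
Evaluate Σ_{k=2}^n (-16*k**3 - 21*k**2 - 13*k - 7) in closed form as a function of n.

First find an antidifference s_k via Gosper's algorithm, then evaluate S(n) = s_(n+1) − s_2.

S(n) = -4*n**4 - 15*n**3 - 21*n**2 - 17*n + 57

Ratio r(k) = (16*k**3 + 69*k**2 + 103*k + 57)/(16*k**3 + 21*k**2 + 13*k + 7).
So A=1 and B=1, with C=k**3 + 21*k**2/16 + 13*k/16 + 7/16.
Key eq: (1)·f(k+1) = (1)·f(k) + (k**3 + 21*k**2/16 + 13*k/16 + 7/16).
d = 4 from the (0,0,3) case.
Coefficient equations give f(k) = k*(4*k**3 - k**2 + 4)/16.
So s_k = (B(k−1)f/C)·t_k = (k*(4*k**3 - k**2 + 4)/(16*k**3 + 21*k**2 + 13*k + 7))·t_k = k*(-4*k**3 + k**2 - 4).
Check: Δs_k = -16*k**3 - 21*k**2 - 13*k - 7. ✓
Σ_(k=2)^n t_k = s_(n+1) − s_(2) = (-4*n**4 - 15*n**3 - 21*n**2 - 17*n - 7) − (-64), i.e. -4*n**4 - 15*n**3 - 21*n**2 - 17*n + 57.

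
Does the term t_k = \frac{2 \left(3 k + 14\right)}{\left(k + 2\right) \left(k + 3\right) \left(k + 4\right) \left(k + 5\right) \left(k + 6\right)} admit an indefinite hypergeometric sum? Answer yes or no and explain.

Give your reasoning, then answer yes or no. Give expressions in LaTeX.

Yes. s_k = \frac{k \left(k^{2} + 10 k + 31\right)}{15 \left(k^{3} + 10 k^{2} + 31 k + 30\right)}.

The ratio is (k + 2)*(3*k + 17)/((k + 7)*(3*k + 14)).
Gosper form: A/B · C(k+1)/C(k) with A=k + 2, B=k + 7, C=k + 14/3.
Solve (k + 2)·f(k+1) − (k + 6)·f(k) = k + 14/3.
deg f ≤ 4 (via 1,1,1).
Solving with deg f ≤ 4: f(k) = k*(k + 4)*(k**2 + 10*k + 31)/90.
Get s_k = R·t_k = k*(k**2 + 10*k + 31)/(15*(k**3 + 10*k**2 + 31*k + 30)) with R(k) = B(k−1)f(k)/C(k) = k*(k + 4)*(k + 6)*(k**2 + 10*k + 31)/(30*(3*k + 14)).
s_(k+1) − s_k = 2*(3*k + 14)/(k**5 + 20*k**4 + 155*k**3 + 580*k**2 + 1044*k + 720) = t_k.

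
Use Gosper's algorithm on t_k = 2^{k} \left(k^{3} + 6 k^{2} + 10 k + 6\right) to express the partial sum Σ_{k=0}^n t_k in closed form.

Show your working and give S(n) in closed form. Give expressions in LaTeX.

S(n) = 2 \cdot 2^{n} n^{3} + 6 \cdot 2^{n} n^{2} + 14 \cdot 2^{n} n + 2 \cdot 2^{n} + 4

The ratio is 2*(k**3 + 9*k**2 + 25*k + 23)/(k**3 + 6*k**2 + 10*k + 6).
Take A(k)=2, B(k)=1, C(k)=k**3 + 6*k**2 + 10*k + 6.
Need (2)·f(k+1) − (1)·f(k) = k**3 + 6*k**2 + 10*k + 6.
Bound: deg f ≤ 3.
Solving with deg f ≤ 3: f(k) = k**3 + 4*k - 4.
R(k) = B(k−1)·f(k)/C(k) = (k**3 + 4*k - 4)/(k**3 + 6*k**2 + 10*k + 6); s_k = R·t_k = 2**k*(k**3 + 4*k - 4).
Verify: 2**k*(k**3 + 6*k**2 + 10*k + 6) matches t_k.
Evaluate: s_(n+1) = 2**(n + 1)*(n**3 + 3*n**2 + 7*n + 1); subtract s_(0) = -4 ⇒ S(n) = 2*2**n*n**3 + 6*2**n*n**2 + 14*2**n*n + 2*2**n + 4.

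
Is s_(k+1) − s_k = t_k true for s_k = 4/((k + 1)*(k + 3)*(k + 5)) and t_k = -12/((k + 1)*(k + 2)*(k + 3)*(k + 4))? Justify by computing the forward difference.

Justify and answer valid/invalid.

s_(k+1) = 4/((k + 2)*(k + 4)*(k + 6))
s_(k+1) − s_k = 4/((k + 2)*(k + 4)*(k + 6)) - 4/((k + 1)*(k + 3)*(k + 5))
(s_(k+1) − s_k) − t_k = 12*(4*k + 19)/(k**6 + 21*k**5 + 175*k**4 + 735*k**3 + 1624*k**2 + 1764*k + 720)

Invalid: residual 12*(4*k + 19)/(k**6 + 21*k**5 + 175*k**4 + 735*k**3 + 1624*k**2 + 1764*k + 720) ≠ 0.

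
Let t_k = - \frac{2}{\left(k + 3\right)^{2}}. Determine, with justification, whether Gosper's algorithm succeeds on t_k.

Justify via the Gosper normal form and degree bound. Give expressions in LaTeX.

t_(k+1)/t_k = (k + 3)**2/(k + 4)**2.
A = k**2 + 6*k + 9, B = k**2 + 8*k + 16, C = 1.
Set up (k**2 + 6*k + 9)·f(k+1) − (k**2 + 6*k + 9)·f(k) − (1) = 0.
Degrees (2,2,0) ⇒ d ≤ 0.
Put f(k) = c0: A·f(k+1) − B(k−1)·f(k) − C = -1; need -1 = 0 — inconsistent ⇒ no f, not summable.

No — key equation has no polynomial f.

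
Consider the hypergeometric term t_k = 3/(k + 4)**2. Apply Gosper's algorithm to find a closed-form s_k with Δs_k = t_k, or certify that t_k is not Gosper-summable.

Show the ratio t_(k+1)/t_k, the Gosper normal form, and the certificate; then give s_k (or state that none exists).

none — t_k is not Gosper-summable

r(k) = (k + 4)**2/(k + 5)**2 after simplifying.
A = k**2 + 8*k + 16, B = k**2 + 10*k + 25, C = 1.
Need (k**2 + 8*k + 16)·f(k+1) − (k**2 + 8*k + 16)·f(k) = 1.
From deg A=2, deg B=2, deg C=0: d=0.
f = c0 ⇒ A·f(k+1) − B(k−1)·f(k) − C = -1. The system {-1 = 0} is inconsistent; no antidifference.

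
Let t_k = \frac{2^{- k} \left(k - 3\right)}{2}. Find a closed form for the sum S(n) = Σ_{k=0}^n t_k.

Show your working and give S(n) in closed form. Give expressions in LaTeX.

Step 1: r(k) = (k - 2)/(2*(k - 3)).
So A=1/2 and B=1, with C=k - 3.
Need (1/2)·f(k+1) − (1)·f(k) = k - 3.
Bound: deg f ≤ 1.
Solve for f: f(k) = -2*(k - 2) (degree 1 ≤ 1).
Then R = B(k−1)f/C = -2*(k - 2)/(k - 3), so s_k = R(k)·t_k = (2 - k)/2**k.
Verify: (k - 3)/(2*2**k) matches t_k.
Telescope: S(n) = s_(n+1) − s_(0) = 2**(-n - 1)*(1 - n) − (2) = 2**(-n - 1)*(-2**(n + 2) - n + 1).

S(n) = 2^{- n - 1} \left(- 2^{n + 2} - n + 1\right)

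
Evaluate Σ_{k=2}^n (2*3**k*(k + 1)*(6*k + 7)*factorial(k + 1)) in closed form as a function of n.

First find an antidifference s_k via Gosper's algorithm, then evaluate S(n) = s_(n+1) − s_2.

t_(k+1)/t_k = (k + 2)**2*(18*k + 39)/((k + 1)*(6*k + 7)).
So A=3*k + 6 and B=1, with C=k**2 + 13*k/6 + 7/6.
Key eq: (3*k + 6)·f(k+1) = (1)·f(k) + (k**2 + 13*k/6 + 7/6).
deg f ≤ 1 (via 1,0,2).
Match coefficients ⇒ f(k) = (2*k - 1)/6.
Get s_k = R·t_k = 2*3**k*(2*k - 1)*factorial(k + 1) with R(k) = B(k−1)f(k)/C(k) = (2*k - 1)/((k + 1)*(6*k + 7)).
Check: Δs_k = 2*3**k*(k + 1)*(6*k + 7)*factorial(k + 1). ✓
Σ_(k=2)^n t_k = s_(n+1) − s_(2) = (6*3**n*(2*n + 1)*factorial(n + 2)) − (324), i.e. 12*3**n*n*factorial(n + 2) + 6*3**n*factorial(n + 2) - 324.

S(n) = 12*3**n*n*factorial(n + 2) + 6*3**n*factorial(n + 2) - 324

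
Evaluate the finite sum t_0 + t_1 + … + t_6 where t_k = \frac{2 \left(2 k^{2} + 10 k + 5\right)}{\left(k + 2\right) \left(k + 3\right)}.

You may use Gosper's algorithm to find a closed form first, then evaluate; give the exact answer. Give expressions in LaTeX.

Σ = 203/9

t_(k+1)/t_k = (k + 2)*(10*k + 2*(k + 1)**2 + 15)/((k + 4)*(2*k**2 + 10*k + 5)).
Normal form (A,B,C) = (k + 2, k + 4, k**2 + 5*k + 5/2).
Key eq: (k + 2)·f(k+1) = (k + 3)·f(k) + (k**2 + 5*k + 5/2).
d = 2 from the (1,1,2) case.
Solve for f: f(k) = k*(4*k + 1)/4 (degree 2 ≤ 2).
So s_k = (B(k−1)f/C)·t_k = (k*(k + 3)*(4*k + 1)/(2*(2*k**2 + 10*k + 5)))·t_k = k*(4*k + 1)/(k + 2).
s_(k+1) − s_k = 2*(2*k**2 + 10*k + 5)/(k**2 + 5*k + 6) = t_k.
Sum = s_(7) − s_(0); s_(7) = 203/9, s_(0) = 0 ⇒ 203/9.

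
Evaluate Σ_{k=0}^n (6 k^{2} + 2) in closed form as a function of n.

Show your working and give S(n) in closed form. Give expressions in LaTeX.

Compute t_(k+1)/t_k: get (3*(k + 1)**2 + 1)/(3*k**2 + 1).
Take A(k)=1, B(k)=1, C(k)=k**2 + 1/3.
Need (1)·f(k+1) − (1)·f(k) = k**2 + 1/3.
deg f ≤ 3 (via 0,0,2).
Coefficient equations give f(k) = k*(2*k**2 - 3*k + 3)/6.
R(k) = B(k−1)·f(k)/C(k) = k*(2*k**2 - 3*k + 3)/(2*(3*k**2 + 1)); s_k = R·t_k = k*(2*k**2 - 3*k + 3).
Verify: 6*k**2 + 2 matches t_k.
Σ_(k=0)^n t_k = s_(n+1) − s_(0) = (2*n**3 + 3*n**2 + 3*n + 2) − (0), i.e. 2*n**3 + 3*n**2 + 3*n + 2.

S(n) = 2 n^{3} + 3 n^{2} + 3 n + 2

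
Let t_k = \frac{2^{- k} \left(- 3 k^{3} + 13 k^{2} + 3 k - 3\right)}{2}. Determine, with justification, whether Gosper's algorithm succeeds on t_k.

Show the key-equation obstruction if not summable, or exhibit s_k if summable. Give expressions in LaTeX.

Yes. s_k = 2^{- k} k \left(3 k^{2} - 4 k - 2\right).

r(k) = (3*k**3 - 4*k**2 - 20*k - 10)/(2*(3*k**3 - 13*k**2 - 3*k + 3)) after simplifying.
A = 1/2, B = 1, C = k**3 - 13*k**2/3 - k + 1.
f must satisfy (1/2)·f(k+1) − (1)·f(k) = k**3 - 13*k**2/3 - k + 1.
Degrees (0,0,3) ⇒ d ≤ 3.
Solve for f: f(k) = -2*k*(3*k**2 - 4*k - 2)/3 (degree 3 ≤ 3).
R(k) = B(k−1)·f(k)/C(k) = -2*k*(3*k**2 - 4*k - 2)/(3*k**3 - 13*k**2 - 3*k + 3); s_k = R·t_k = k*(3*k**2 - 4*k - 2)/2**k.
Check: Δs_k = (-3*k**3 + 13*k**2 + 3*k - 3)/(2*2**k). ✓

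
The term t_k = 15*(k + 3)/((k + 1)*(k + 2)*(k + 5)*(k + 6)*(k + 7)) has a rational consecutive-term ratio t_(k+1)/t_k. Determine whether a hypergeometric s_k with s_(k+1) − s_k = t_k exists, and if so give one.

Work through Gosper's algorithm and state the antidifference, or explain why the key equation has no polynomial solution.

Compute t_(k+1)/t_k: get (k + 1)*(k + 4)*(k + 5)/((k + 3)**2*(k + 8)).
So A=k + 1 and B=k + 8, with C=k**3 + 10*k**2 + 33*k + 36.
Need (k + 1)·f(k+1) − (k + 7)·f(k) = k**3 + 10*k**2 + 33*k + 36.
From deg A=1, deg B=1, deg C=3: d=6.
Match coefficients ⇒ f(k) = k*(k + 2)*(k + 3)*(k + 4)*(k**2 + 12*k + 41)/90.
Then R = B(k−1)f/C = k*(k + 2)*(k + 7)*(k**2 + 12*k + 41)/(90*(k + 3)), so s_k = R(k)·t_k = k*(k**2 + 12*k + 41)/(6*(k**3 + 12*k**2 + 41*k + 30)).
Check: Δs_k = 15*(k + 3)/(k**5 + 21*k**4 + 163*k**3 + 567*k**2 + 844*k + 420). ✓

s_k = k*(k**2 + 12*k + 41)/(6*(k**3 + 12*k**2 + 41*k + 30))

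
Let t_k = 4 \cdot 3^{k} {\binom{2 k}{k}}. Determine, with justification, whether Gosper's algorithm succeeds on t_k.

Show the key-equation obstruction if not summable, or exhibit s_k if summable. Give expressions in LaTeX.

Ratio r(k) = 6*(2*k + 1)/(k + 1).
A = 12*k + 6, B = k + 1, C = 1.
Key eq: (12*k + 6)·f(k+1) = (k)·f(k) + (1).
Bound: deg f ≤ -1.
Bound -1 < 0, so the key equation has no polynomial solution.

No — key equation has no polynomial f.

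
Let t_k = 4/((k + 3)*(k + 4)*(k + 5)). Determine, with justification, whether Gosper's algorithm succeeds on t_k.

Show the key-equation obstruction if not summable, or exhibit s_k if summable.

Yes. s_k = k*(k + 7)/(6*(k + 3)*(k + 4)).

r(k) = (k + 3)/(k + 6) after simplifying.
Take A(k)=k + 3, B(k)=k + 6, C(k)=1.
Set up (k + 3)·f(k+1) − (k + 5)·f(k) − (1) = 0.
d = 2 from the (1,1,0) case.
Coefficient equations give f(k) = k*(k + 7)/24.
Certificate R = B(k−1)f/C = k*(k + 5)*(k + 7)/24 gives s_k = k*(k + 7)/(6*(k + 3)*(k + 4)).
Verify: 4/(k**3 + 12*k**2 + 47*k + 60) matches t_k.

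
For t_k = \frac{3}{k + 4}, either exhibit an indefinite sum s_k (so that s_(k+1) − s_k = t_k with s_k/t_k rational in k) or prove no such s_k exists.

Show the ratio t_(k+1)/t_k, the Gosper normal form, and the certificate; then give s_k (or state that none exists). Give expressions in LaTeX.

none — t_k is not Gosper-summable

Ratio r(k) = (k + 4)/(k + 5).
Take A(k)=k + 4, B(k)=k + 5, C(k)=1.
Need (k + 4)·f(k+1) − (k + 4)·f(k) = 1.
deg f ≤ 0 (via 1,1,0).
Generic f = c0 gives residual -1; -1 = 0 cannot hold, so t_k is not Gosper-summable.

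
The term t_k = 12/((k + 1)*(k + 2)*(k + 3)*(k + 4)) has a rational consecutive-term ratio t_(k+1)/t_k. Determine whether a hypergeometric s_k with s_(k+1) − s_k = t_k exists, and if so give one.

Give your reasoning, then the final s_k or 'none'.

Compute t_(k+1)/t_k: get (k + 1)/(k + 5).
Take A(k)=k + 1, B(k)=k + 5, C(k)=1.
Set up (k + 1)·f(k+1) − (k + 4)·f(k) − (1) = 0.
Degrees (1,1,0) ⇒ d ≤ 3.
Match coefficients ⇒ f(k) = k*(k**2 + 6*k + 11)/18.
R(k) = B(k−1)·f(k)/C(k) = k*(k + 4)*(k**2 + 6*k + 11)/18; s_k = R·t_k = 2*k*(k**2 + 6*k + 11)/(3*(k + 1)*(k + 2)*(k + 3)).
Check: Δs_k = 12/(k**4 + 10*k**3 + 35*k**2 + 50*k + 24). ✓

s_k = 2*k*(k**2 + 6*k + 11)/(3*(k + 1)*(k + 2)*(k + 3))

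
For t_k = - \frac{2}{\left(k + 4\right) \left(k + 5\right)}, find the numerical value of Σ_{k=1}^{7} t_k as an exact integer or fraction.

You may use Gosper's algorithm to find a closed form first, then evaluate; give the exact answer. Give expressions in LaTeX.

Ratio r(k) = (k + 4)/(k + 6).
So A=k + 4 and B=k + 6, with C=1.
Need (k + 4)·f(k+1) − (k + 5)·f(k) = 1.
Degrees (1,1,0) ⇒ d ≤ 1.
Solving with deg f ≤ 1: f(k) = k/4.
So s_k = (B(k−1)f/C)·t_k = (k*(k + 5)/4)·t_k = -k/(2*k + 8).
Δs = -2/(k**2 + 9*k + 20), as required.
Telescoping: Σ = s_(8) − s_(1) = -1/3 − (-1/10) = -7/30.

Σ = -7/30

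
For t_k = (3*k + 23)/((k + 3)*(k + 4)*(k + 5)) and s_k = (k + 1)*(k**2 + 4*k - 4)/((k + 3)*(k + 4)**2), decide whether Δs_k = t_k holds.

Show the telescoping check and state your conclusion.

Invalid: residual 3*(k**3 + 6*k**2 - 19*k - 112)/(k**5 + 21*k**4 + 175*k**3 + 723*k**2 + 1480*k + 1200) ≠ 0.

s_(k+1) = (k + 2)*(4*k + (k + 1)**2)/((k + 4)*(k + 5)**2)
s_(k+1) − s_k = 2*(3*k**3 + 34*k**2 + 105*k + 62)/(k**5 + 21*k**4 + 175*k**3 + 723*k**2 + 1480*k + 1200)
(s_(k+1) − s_k) − t_k = 3*(k**3 + 6*k**2 - 19*k - 112)/(k**5 + 21*k**4 + 175*k**3 + 723*k**2 + 1480*k + 1200)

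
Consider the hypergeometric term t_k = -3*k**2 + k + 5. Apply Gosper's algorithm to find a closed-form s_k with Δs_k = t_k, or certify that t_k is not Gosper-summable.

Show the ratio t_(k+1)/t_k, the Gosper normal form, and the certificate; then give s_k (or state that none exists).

s_k = k*(-k**2 + 2*k + 4)

Ratio r(k) = (k - 3*(k + 1)**2 + 6)/(-3*k**2 + k + 5).
Take A(k)=1, B(k)=1, C(k)=k**2 - k/3 - 5/3.
f must satisfy (1)·f(k+1) − (1)·f(k) = k**2 - k/3 - 5/3.
From deg A=0, deg B=0, deg C=2: d=3.
Solve for f: f(k) = k*(k**2 - 2*k - 4)/3 (degree 3 ≤ 3).
Get s_k = R·t_k = k*(-k**2 + 2*k + 4) with R(k) = B(k−1)f(k)/C(k) = k*(k**2 - 2*k - 4)/(3*k**2 - k - 5).
Check: Δs_k = -3*k**2 + k + 5. ✓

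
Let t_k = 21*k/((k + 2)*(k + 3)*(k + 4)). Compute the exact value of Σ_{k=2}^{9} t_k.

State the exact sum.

t_(k+1)/t_k = (k + 1)*(k + 2)/(k*(k + 5)).
Factor: A=k + 2; B=k + 5; C=k.
Need (k + 2)·f(k+1) − (k + 4)·f(k) = k.
From deg A=1, deg B=1, deg C=1: d=2.
A polynomial solution: f(k) = k*(k - 1)/6.
R(k) = B(k−1)·f(k)/C(k) = (k - 1)*(k + 4)/6; s_k = R·t_k = 7*k*(k - 1)/(2*(k + 2)*(k + 3)).
Δs = 21*k/(k**3 + 9*k**2 + 26*k + 24), as required.
Sum = s_(10) − s_(2); s_(10) = 105/52, s_(2) = 7/20 ⇒ 217/130.

Σ = 217/130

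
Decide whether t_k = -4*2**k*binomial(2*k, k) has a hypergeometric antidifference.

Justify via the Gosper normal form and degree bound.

t_(k+1)/t_k = 4*(2*k + 1)/(k + 1).
Factor: A=8*k + 4; B=k + 1; C=1.
Set up (8*k + 4)·f(k+1) − (k)·f(k) − (1) = 0.
From deg A=1, deg B=1, deg C=0: d=-1.
Bound -1 < 0, so the key equation has no polynomial solution.

No. Not Gosper-summable.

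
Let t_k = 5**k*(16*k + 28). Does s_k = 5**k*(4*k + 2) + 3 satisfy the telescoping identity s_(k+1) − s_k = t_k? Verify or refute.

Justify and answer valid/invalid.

s_(k+1) = 5**(k + 1)*(4*k + 6) + 3
s_(k+1) − s_k = 5**k*(16*k + 28)
(s_(k+1) − s_k) − t_k = 0

valid; difference matches t_k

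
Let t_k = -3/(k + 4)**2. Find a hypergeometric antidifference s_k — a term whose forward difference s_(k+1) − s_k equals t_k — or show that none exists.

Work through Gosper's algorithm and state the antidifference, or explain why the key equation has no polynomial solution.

r(k) = (k + 4)**2/(k + 5)**2 after simplifying.
Gosper form: A/B · C(k+1)/C(k) with A=k**2 + 8*k + 16, B=k**2 + 10*k + 25, C=1.
f must satisfy (k**2 + 8*k + 16)·f(k+1) − (k**2 + 8*k + 16)·f(k) = 1.
Bound: deg f ≤ 0.
Generic f = c0 gives residual -1; -1 = 0 cannot hold, so t_k is not Gosper-summable.

not Gosper-summable; s_k does not exist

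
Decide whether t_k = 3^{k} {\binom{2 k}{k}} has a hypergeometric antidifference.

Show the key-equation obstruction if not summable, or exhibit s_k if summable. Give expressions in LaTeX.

No — negative degree bound, so no certificate f.

Compute t_(k+1)/t_k: get 6*(2*k + 1)/(k + 1).
Normal form (A,B,C) = (12*k + 6, k + 1, 1).
f must satisfy (12*k + 6)·f(k+1) − (k)·f(k) = 1.
Bound: deg f ≤ -1.
deg f ≤ -1 is impossible — no certificate.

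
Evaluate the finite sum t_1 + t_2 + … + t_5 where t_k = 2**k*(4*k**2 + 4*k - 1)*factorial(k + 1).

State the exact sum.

Σ = 2903044

Step 1: r(k) = 2*(4*k**3 + 20*k**2 + 31*k + 14)/(4*k**2 + 4*k - 1).
So A=2*k + 4 and B=1, with C=k**2 + k - 1/4.
Set up (2*k + 4)·f(k+1) − (1)·f(k) − (k**2 + k - 1/4) = 0.
Bound: deg f ≤ 1.
Coefficient equations give f(k) = (2*k - 3)/4.
So s_k = (B(k−1)f/C)·t_k = ((2*k - 3)/(4*k**2 + 4*k - 1))·t_k = 2**k*(2*k - 3)*factorial(k + 1).
s_(k+1) − s_k = 2**k*(4*k**2 + 4*k - 1)*factorial(k + 1) = t_k.
Telescoping: Σ = s_(6) − s_(1) = 2903040 − (-4) = 2903044.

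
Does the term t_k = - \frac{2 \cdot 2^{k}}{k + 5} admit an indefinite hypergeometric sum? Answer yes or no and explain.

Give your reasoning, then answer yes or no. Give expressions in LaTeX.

Compute t_(k+1)/t_k: get 2*(k + 5)/(k + 6).
A = 2*k + 10, B = k + 6, C = 1.
Key eq: (2*k + 10)·f(k+1) = (k + 5)·f(k) + (1).
Bound: deg f ≤ -1.
Negative degree bound (-1): no f exists, t_k not Gosper-summable.

No — t_k has no hypergeometric antidifference.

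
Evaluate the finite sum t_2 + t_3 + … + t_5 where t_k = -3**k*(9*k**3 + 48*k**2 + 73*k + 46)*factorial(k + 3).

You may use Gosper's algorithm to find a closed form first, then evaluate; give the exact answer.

Step 1: r(k) = 3*(9*k**4 + 111*k**3 + 496*k**2 + 960*k + 704)/(9*k**3 + 48*k**2 + 73*k + 46).
A = 3*k + 12, B = 1, C = k**3 + 16*k**2/3 + 73*k/9 + 46/9.
f must satisfy (3*k + 12)·f(k+1) − (1)·f(k) = k**3 + 16*k**2/3 + 73*k/9 + 46/9.
Bound: deg f ≤ 2.
Coefficient equations give f(k) = (3*k**2 - k + 2)/9.
So s_k = (B(k−1)f/C)·t_k = ((3*k**2 - k + 2)/(9*k**3 + 48*k**2 + 73*k + 46))·t_k = -3**k*(3*k**2 - k + 2)*factorial(k + 3).
Δs = -3**k*(9*k**3 + 48*k**2 + 73*k + 46)*factorial(k + 3), as required.
Sum = s_(6) − s_(2); s_(6) = -27512110080, s_(2) = -12960 ⇒ -27512097120.

Σ = -27512097120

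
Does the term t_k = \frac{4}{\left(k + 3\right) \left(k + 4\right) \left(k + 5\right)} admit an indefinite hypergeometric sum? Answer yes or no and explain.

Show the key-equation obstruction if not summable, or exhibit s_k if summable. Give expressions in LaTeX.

Yes. s_k = \frac{k \left(k + 7\right)}{6 \left(k + 3\right) \left(k + 4\right)}.

r(k) = (k + 3)/(k + 6) after simplifying.
Normal form (A,B,C) = (k + 3, k + 6, 1).
Solve (k + 3)·f(k+1) − (k + 5)·f(k) = 1.
deg f ≤ 2 (via 1,1,0).
Match coefficients ⇒ f(k) = k*(k + 7)/24.
Then R = B(k−1)f/C = k*(k + 5)*(k + 7)/24, so s_k = R(k)·t_k = k*(k + 7)/(6*(k + 3)*(k + 4)).
Check: Δs_k = 4/(k**3 + 12*k**2 + 47*k + 60). ✓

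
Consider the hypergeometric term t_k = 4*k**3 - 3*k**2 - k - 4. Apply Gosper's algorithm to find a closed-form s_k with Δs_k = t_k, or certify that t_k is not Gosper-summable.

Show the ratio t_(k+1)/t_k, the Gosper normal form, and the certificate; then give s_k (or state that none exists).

s_k = k*(k**3 - 3*k**2 + 2*k - 4)

The ratio is (4*k**3 + 9*k**2 + 5*k - 4)/(4*k**3 - 3*k**2 - k - 4).
Take A(k)=1, B(k)=1, C(k)=k**3 - 3*k**2/4 - k/4 - 1.
Key eq: (1)·f(k+1) = (1)·f(k) + (k**3 - 3*k**2/4 - k/4 - 1).
deg f ≤ 4 (via 0,0,3).
Solving with deg f ≤ 4: f(k) = k*(k**3 - 3*k**2 + 2*k - 4)/4.
Certificate R = B(k−1)f/C = k*(k**3 - 3*k**2 + 2*k - 4)/(4*k**3 - 3*k**2 - k - 4) gives s_k = k*(k**3 - 3*k**2 + 2*k - 4).
Verify: 4*k**3 - 3*k**2 - k - 4 matches t_k.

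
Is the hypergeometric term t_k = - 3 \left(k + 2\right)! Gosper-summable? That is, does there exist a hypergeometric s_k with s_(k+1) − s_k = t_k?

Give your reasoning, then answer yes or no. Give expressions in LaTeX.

No — key equation has no polynomial f.

t_(k+1)/t_k = k + 3.
Normal form (A,B,C) = (k + 3, 1, 1).
Key eq: (k + 3)·f(k+1) = (1)·f(k) + (1).
Bound: deg f ≤ -1.
Bound -1 < 0, so the key equation has no polynomial solution.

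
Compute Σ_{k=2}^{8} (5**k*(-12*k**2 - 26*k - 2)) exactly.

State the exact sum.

Σ = -453124800

Ratio r(k) = 5*(6*k**2 + 25*k + 20)/(6*k**2 + 13*k + 1).
A = 5, B = 1, C = k**2 + 13*k/6 + 1/6.
Set up (5)·f(k+1) − (1)·f(k) − (k**2 + 13*k/6 + 1/6) = 0.
Bound: deg f ≤ 2.
Coefficient equations give f(k) = (k - 1)*(3*k + 2)/12.
Then R = B(k−1)f/C = (k - 1)*(3*k + 2)/(2*(6*k**2 + 13*k + 1)), so s_k = R(k)·t_k = 5**k*(-3*k**2 + k + 2).
s_(k+1) − s_k = 5**k*(-12*k**2 - 26*k - 2) = t_k.
Σ_(k=2)^(8) t_k = s_(9) − s_(2) = -453125000 − (-200) = -453124800.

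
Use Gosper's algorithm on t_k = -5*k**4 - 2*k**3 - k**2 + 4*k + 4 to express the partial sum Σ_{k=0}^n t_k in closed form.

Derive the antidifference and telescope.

Ratio r(k) = k*(5*k**3 + 22*k**2 + 37*k + 24)/(5*k**4 + 2*k**3 + k**2 - 4*k - 4).
So A=1 and B=1, with C=k**4 + 2*k**3/5 + k**2/5 - 4*k/5 - 4/5.
Solve (1)·f(k+1) − (1)·f(k) = k**4 + 2*k**3/5 + k**2/5 - 4*k/5 - 4/5.
Degrees (0,0,4) ⇒ d ≤ 5.
Solve for f: f(k) = k*(k**4 - 2*k**3 + k**2 - 2*k - 2)/5 (degree 5 ≤ 5).
So s_k = (B(k−1)f/C)·t_k = (k*(k**4 - 2*k**3 + k**2 - 2*k - 2)/((k - 1)*(5*k**3 + 7*k**2 + 8*k + 4)))·t_k = k*(-k**4 + 2*k**3 - k**2 + 2*k + 2).
Check: Δs_k = -5*k**4 - 2*k**3 - k**2 + 4*k + 4. ✓
Telescope: S(n) = s_(n+1) − s_(0) = -n**5 - 3*n**4 - 3*n**3 + n**2 + 6*n + 4 − (0) = -n**5 - 3*n**4 - 3*n**3 + n**2 + 6*n + 4.

S(n) = -n**5 - 3*n**4 - 3*n**3 + n**2 + 6*n + 4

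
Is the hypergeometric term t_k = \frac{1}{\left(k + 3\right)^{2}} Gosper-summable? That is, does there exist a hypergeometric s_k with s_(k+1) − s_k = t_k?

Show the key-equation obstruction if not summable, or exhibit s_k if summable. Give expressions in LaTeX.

Step 1: r(k) = (k + 3)**2/(k + 4)**2.
Factor: A=k**2 + 6*k + 9; B=k**2 + 8*k + 16; C=1.
Key eq: (k**2 + 6*k + 9)·f(k+1) = (k**2 + 6*k + 9)·f(k) + (1).
From deg A=2, deg B=2, deg C=0: d=0.
Generic f = c0 gives residual -1; -1 = 0 cannot hold, so t_k is not Gosper-summable.

No — key equation has no polynomial f.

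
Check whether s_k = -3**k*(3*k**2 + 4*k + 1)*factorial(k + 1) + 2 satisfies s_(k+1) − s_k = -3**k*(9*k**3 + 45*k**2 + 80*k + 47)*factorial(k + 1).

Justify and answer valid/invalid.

valid (s_(k+1) − s_k reduces to t_k)

s_(k+1) = -3**(k + 1)*(4*k + 3*(k + 1)**2 + 5)*factorial(k + 2) + 2
s_(k+1) − s_k = -3**k*(9*k**3 + 45*k**2 + 80*k + 47)*factorial(k + 1)
(s_(k+1) − s_k) − t_k = 0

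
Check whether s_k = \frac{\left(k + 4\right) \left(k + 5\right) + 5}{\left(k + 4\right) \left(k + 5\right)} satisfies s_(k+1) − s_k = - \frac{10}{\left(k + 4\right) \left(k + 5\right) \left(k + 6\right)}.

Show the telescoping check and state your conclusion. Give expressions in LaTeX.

Valid — Δs_k = t_k.

s_(k+1) = ((k + 5)*(k + 6) + 5)/((k + 5)*(k + 6))
s_(k+1) − s_k = -10/(k**3 + 15*k**2 + 74*k + 120)
(s_(k+1) − s_k) − t_k = 0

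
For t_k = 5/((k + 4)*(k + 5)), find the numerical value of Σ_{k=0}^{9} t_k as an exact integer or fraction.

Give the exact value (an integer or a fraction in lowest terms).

Σ = 25/28

The ratio is (k + 4)/(k + 6).
Normal form (A,B,C) = (k + 4, k + 6, 1).
Set up (k + 4)·f(k+1) − (k + 5)·f(k) − (1) = 0.
From deg A=1, deg B=1, deg C=0: d=1.
Solve for f: f(k) = k/4 (degree 1 ≤ 1).
Get s_k = R·t_k = 5*k/(4*(k + 4)) with R(k) = B(k−1)f(k)/C(k) = k*(k + 5)/4.
Δs = 5/(k**2 + 9*k + 20), as required.
Evaluate s at k=10 and k=0: 25/28 and 0; difference 25/28.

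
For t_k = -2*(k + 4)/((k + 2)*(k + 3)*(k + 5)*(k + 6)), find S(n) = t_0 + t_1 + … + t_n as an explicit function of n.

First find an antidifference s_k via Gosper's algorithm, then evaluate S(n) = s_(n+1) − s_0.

Step 1: r(k) = (k + 2)*(k + 5)**2/((k + 4)**2*(k + 7)).
Take A(k)=k + 2, B(k)=k + 7, C(k)=k**2 + 8*k + 16.
Set up (k + 2)·f(k+1) − (k + 6)·f(k) − (k**2 + 8*k + 16) = 0.
Bound: deg f ≤ 4.
Coefficient equations give f(k) = k*(k + 3)*(k + 4)*(k + 7)/20.
So s_k = (B(k−1)f/C)·t_k = (k*(k + 3)*(k + 6)*(k + 7)/(20*(k + 4)))·t_k = k*(-k - 7)/(10*(k**2 + 7*k + 10)).
Δs = 2*(-k - 4)/(k**4 + 16*k**3 + 91*k**2 + 216*k + 180), as required.
s_(n+1) = (-n**2 - 9*n - 8)/(10*(n**2 + 9*n + 18)) and s_(0) = 0, so S(n) = (-n**2 - 9*n - 8)/(10*(n**2 + 9*n + 18)).

S(n) = (-n**2 - 9*n - 8)/(10*(n**2 + 9*n + 18))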